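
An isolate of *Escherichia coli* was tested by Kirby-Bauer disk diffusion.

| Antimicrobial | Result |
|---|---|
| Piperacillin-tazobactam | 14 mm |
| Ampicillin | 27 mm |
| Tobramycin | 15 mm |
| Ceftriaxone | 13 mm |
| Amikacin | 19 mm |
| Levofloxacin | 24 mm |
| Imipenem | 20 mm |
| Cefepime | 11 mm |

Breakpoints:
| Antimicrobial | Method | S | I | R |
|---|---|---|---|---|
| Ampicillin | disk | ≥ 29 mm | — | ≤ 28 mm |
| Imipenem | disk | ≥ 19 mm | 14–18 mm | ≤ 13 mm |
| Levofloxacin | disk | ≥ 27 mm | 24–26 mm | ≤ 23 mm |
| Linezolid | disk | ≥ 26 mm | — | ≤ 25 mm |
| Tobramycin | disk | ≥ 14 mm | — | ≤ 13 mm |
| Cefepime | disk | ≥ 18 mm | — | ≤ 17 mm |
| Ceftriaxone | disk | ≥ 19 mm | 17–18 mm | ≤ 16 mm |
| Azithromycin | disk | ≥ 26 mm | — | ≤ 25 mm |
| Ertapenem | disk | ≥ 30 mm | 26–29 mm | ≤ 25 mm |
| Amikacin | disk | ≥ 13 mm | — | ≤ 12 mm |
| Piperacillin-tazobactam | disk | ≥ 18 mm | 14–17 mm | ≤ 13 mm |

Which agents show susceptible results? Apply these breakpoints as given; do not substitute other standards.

tobramycin, amikacin, imipenem

Piperacillin-tazobactam: 14 mm is in 14–17 mm — intermediate
Ampicillin 27 mm: ≤ 28 mm ⇒ R
Tobramycin: 15 mm is ≥ 14 mm → susceptible
Ceftriaxone (13 mm) ≤ 16 mm — R
Amikacin: 19 mm is ≥ 13 mm — Susceptible
Levofloxacin (24 mm) in 24–26 mm — Intermediate
Imipenem: 20 mm is ≥ 19 mm → susceptible
Cefepime (11 mm) ≤ 17 mm — R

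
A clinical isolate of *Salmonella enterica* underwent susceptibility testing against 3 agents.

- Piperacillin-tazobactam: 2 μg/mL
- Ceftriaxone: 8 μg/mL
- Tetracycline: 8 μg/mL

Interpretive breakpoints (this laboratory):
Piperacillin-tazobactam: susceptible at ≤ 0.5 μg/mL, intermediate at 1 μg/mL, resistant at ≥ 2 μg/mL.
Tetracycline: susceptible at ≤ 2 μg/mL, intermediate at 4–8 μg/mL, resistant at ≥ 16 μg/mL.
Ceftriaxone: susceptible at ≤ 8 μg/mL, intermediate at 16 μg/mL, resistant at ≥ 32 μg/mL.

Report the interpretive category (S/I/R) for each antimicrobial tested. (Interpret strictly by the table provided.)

Piperacillin-tazobactam (2 μg/mL) ≥ 2 μg/mL ⇒ Resistant
Ceftriaxone (8 μg/mL) ≤ 8 μg/mL ⇒ susceptible
Tetracycline 8 μg/mL: in 4–8 μg/mL — Intermediate

R, S, I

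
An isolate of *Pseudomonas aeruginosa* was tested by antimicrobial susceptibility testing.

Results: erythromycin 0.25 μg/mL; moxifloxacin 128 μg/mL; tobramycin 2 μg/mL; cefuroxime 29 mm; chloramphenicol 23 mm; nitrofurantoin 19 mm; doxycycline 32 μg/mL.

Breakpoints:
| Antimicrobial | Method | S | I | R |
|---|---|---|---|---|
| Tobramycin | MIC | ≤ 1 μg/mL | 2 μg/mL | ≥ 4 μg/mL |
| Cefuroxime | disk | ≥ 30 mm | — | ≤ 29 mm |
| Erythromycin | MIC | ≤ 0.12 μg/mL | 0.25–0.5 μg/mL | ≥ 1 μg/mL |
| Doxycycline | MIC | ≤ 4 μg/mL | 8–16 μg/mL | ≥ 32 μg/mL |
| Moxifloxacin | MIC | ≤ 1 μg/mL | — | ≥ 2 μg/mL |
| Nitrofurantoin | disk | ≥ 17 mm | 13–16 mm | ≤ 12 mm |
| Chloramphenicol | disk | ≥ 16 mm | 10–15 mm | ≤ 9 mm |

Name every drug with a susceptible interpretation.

chloramphenicol, nitrofurantoin

Erythromycin (0.25 μg/mL) in 0.25–0.5 μg/mL → Intermediate
Moxifloxacin 128 μg/mL: ≥ 2 μg/mL — R
Tobramycin 2 μg/mL: = 2 μg/mL → I
Cefuroxime: 29 mm is ≤ 29 mm ⇒ Resistant
Chloramphenicol (23 mm) ≥ 16 mm — Susceptible
Nitrofurantoin (19 mm) ≥ 17 mm → S
Doxycycline 32 μg/mL: ≥ 32 μg/mL → R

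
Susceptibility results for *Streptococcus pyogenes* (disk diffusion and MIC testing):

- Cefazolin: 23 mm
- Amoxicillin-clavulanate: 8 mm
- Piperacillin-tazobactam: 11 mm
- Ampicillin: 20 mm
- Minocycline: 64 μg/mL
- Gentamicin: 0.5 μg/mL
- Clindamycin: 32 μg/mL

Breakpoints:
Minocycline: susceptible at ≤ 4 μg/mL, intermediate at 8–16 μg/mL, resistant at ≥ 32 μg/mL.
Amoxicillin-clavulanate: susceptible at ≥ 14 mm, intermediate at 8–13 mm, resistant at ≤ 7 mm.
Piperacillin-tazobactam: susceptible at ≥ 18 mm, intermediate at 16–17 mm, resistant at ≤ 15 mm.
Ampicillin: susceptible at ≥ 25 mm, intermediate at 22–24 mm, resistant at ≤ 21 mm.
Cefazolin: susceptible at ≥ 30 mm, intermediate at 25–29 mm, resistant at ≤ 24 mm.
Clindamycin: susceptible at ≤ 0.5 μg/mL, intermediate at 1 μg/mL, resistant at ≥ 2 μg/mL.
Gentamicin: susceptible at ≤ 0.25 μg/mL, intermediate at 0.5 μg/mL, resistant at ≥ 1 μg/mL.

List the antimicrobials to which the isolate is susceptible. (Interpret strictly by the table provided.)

none

Cefazolin (23 mm) ≤ 24 mm — R
Amoxicillin-clavulanate 8 mm: in 8–13 mm → I
Piperacillin-tazobactam 11 mm: ≤ 15 mm → resistant
Ampicillin: 20 mm is ≤ 21 mm → R
Minocycline (64 μg/mL) ≥ 32 μg/mL — R
Gentamicin 0.5 μg/mL: = 0.5 μg/mL → Intermediate
Clindamycin (32 μg/mL) ≥ 2 μg/mL → R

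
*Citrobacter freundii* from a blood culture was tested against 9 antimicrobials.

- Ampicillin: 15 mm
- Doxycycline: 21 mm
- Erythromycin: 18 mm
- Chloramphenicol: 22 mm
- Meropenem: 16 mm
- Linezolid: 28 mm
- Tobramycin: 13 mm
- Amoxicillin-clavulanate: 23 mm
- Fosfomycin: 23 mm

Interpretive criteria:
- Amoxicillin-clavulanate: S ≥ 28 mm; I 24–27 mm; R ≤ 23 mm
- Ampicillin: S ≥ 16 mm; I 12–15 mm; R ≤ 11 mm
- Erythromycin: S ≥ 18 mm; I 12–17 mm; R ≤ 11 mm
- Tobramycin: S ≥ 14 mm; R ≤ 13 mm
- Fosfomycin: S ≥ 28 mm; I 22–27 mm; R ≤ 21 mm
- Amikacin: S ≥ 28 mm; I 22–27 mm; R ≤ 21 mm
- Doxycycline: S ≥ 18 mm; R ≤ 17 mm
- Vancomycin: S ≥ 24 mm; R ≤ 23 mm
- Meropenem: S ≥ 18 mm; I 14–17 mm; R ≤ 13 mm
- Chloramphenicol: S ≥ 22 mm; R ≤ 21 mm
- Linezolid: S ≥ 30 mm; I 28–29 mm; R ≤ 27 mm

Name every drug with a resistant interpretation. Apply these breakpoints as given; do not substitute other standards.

Ampicillin: 15 mm is in 12–15 mm — intermediate
Doxycycline: 21 mm is ≥ 18 mm — Susceptible
Erythromycin (18 mm) ≥ 18 mm — Susceptible
Chloramphenicol: 22 mm is ≥ 22 mm ⇒ Susceptible
Meropenem 16 mm: in 14–17 mm ⇒ I
Linezolid: 28 mm is in 28–29 mm ⇒ I
Tobramycin: 13 mm is ≤ 13 mm ⇒ Resistant
Amoxicillin-clavulanate 23 mm: ≤ 23 mm ⇒ R
Fosfomycin 23 mm: in 22–27 mm → Intermediate

tobramycin, amoxicillin-clavulanate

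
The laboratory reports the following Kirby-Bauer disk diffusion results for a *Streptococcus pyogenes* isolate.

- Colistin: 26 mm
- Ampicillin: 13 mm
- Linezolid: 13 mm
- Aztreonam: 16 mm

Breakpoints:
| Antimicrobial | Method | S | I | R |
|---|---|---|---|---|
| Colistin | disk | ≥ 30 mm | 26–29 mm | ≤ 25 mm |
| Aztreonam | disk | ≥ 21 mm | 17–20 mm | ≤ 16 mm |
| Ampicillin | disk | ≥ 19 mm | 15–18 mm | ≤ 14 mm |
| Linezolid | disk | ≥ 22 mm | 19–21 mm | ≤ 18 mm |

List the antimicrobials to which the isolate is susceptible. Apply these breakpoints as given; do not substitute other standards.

Colistin: 26 mm is in 26–29 mm — Intermediate
Ampicillin: 13 mm is ≤ 14 mm → Resistant
Linezolid (13 mm) ≤ 18 mm → R
Aztreonam 16 mm: ≤ 16 mm → R

none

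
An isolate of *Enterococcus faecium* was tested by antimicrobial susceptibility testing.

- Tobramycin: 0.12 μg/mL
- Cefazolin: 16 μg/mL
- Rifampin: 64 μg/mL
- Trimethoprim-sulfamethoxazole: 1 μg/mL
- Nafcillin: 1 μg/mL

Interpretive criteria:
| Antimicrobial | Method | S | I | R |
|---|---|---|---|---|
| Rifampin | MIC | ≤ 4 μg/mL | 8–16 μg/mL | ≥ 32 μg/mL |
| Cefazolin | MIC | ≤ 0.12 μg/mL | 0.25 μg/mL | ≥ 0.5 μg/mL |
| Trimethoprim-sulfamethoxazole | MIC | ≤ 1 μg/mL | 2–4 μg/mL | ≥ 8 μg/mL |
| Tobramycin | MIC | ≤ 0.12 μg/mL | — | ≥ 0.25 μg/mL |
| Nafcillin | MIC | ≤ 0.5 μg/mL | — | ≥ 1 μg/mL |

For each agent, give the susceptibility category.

S, R, R, S, R

Tobramycin 0.12 μg/mL: ≤ 0.12 μg/mL — S
Cefazolin (16 μg/mL) ≥ 0.5 μg/mL ⇒ R
Rifampin 64 μg/mL: ≥ 32 μg/mL ⇒ resistant
Trimethoprim-sulfamethoxazole: 1 μg/mL is ≤ 1 μg/mL → susceptible
Nafcillin 1 μg/mL: ≥ 1 μg/mL — R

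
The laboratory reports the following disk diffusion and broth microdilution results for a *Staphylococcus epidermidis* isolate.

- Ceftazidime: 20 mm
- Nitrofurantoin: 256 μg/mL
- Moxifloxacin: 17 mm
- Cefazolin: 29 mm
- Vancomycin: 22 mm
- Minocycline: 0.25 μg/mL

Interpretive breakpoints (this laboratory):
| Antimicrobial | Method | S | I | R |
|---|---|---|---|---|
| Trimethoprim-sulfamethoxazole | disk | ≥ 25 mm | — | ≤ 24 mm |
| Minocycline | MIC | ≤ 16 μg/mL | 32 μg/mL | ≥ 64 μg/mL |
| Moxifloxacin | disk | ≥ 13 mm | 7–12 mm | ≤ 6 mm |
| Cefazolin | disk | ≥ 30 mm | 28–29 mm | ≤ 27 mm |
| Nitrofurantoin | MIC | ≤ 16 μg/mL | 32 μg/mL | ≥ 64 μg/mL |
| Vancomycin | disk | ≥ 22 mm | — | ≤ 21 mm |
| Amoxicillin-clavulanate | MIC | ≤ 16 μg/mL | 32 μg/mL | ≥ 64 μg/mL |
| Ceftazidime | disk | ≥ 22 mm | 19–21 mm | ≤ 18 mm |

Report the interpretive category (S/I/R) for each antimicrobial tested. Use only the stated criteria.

I, R, S, I, S, S

Ceftazidime 20 mm: in 19–21 mm → intermediate
Nitrofurantoin (256 μg/mL) ≥ 64 μg/mL ⇒ R
Moxifloxacin: 17 mm is ≥ 13 mm ⇒ susceptible
Cefazolin: 29 mm is in 28–29 mm → I
Vancomycin: 22 mm is ≥ 22 mm → susceptible
Minocycline: 0.25 μg/mL is ≤ 16 μg/mL ⇒ susceptible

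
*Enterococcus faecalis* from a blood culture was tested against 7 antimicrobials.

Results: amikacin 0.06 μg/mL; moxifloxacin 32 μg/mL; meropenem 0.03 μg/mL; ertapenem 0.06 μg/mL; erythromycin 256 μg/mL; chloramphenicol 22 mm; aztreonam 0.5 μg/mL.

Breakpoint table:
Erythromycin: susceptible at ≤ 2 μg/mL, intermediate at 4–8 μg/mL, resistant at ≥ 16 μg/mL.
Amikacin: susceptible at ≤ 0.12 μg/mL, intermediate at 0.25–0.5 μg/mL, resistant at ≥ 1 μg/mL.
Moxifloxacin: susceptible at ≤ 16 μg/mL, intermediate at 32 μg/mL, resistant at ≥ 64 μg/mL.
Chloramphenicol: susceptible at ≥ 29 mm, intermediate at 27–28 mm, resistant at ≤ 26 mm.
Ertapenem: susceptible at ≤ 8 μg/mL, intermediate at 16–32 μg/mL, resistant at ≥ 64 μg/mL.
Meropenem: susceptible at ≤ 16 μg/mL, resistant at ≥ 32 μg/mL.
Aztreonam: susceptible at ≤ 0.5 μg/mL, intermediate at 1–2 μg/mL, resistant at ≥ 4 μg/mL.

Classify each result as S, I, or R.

S, I, S, S, R, R, S

Amikacin 0.06 μg/mL: ≤ 0.12 μg/mL ⇒ susceptible
Moxifloxacin (32 μg/mL) = 32 μg/mL ⇒ I
Meropenem 0.03 μg/mL: ≤ 16 μg/mL — susceptible
Ertapenem: 0.06 μg/mL is ≤ 8 μg/mL ⇒ susceptible
Erythromycin: 256 μg/mL is ≥ 16 μg/mL ⇒ R
Chloramphenicol 22 mm: ≤ 26 mm ⇒ resistant
Aztreonam: 0.5 μg/mL is ≤ 0.5 μg/mL — susceptible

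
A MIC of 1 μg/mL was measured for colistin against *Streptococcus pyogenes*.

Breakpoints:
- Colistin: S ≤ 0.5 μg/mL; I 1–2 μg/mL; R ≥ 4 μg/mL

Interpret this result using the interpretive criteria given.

Colistin (1 μg/mL) in 1–2 μg/mL → intermediate

I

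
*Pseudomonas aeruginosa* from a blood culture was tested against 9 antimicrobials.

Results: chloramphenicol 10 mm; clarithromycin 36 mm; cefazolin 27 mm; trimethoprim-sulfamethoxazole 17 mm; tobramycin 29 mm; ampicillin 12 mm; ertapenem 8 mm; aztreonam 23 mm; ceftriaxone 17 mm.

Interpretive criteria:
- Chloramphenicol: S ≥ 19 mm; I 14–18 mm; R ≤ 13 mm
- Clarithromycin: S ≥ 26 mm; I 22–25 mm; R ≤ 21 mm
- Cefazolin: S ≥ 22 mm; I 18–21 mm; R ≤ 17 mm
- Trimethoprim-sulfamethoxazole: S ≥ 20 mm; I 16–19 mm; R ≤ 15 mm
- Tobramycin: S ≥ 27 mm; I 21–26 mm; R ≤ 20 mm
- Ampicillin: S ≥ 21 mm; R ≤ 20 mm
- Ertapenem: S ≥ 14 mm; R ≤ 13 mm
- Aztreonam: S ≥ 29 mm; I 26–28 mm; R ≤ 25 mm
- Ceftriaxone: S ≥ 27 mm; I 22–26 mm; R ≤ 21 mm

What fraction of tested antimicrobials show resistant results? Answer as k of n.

Chloramphenicol: 10 mm is ≤ 13 mm → resistant
Clarithromycin (36 mm) ≥ 26 mm ⇒ susceptible
Cefazolin (27 mm) ≥ 22 mm — S
Trimethoprim-sulfamethoxazole 17 mm: in 16–19 mm — I
Tobramycin: 29 mm is ≥ 27 mm — susceptible
Ampicillin (12 mm) ≤ 20 mm → R
Ertapenem: 8 mm is ≤ 13 mm — R
Aztreonam (23 mm) ≤ 25 mm — R
Ceftriaxone: 17 mm is ≤ 21 mm → resistant
Resistant: 5/9

5 of 9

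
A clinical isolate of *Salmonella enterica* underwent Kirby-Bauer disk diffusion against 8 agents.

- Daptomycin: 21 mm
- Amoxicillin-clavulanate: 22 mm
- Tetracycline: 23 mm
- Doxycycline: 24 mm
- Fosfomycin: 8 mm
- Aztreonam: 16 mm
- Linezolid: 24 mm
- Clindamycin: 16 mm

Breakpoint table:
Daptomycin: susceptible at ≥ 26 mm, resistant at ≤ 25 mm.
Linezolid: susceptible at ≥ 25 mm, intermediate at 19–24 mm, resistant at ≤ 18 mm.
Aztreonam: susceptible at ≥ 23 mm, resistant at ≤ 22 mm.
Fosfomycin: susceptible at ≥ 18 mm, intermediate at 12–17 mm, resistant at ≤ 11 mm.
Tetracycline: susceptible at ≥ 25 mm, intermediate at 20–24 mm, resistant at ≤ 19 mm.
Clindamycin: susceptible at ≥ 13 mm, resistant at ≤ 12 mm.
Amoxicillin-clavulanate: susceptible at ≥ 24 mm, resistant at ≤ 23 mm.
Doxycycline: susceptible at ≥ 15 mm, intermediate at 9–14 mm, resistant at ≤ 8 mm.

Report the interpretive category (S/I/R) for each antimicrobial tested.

R, R, I, S, R, R, I, S

Daptomycin (21 mm) ≤ 25 mm → R
Amoxicillin-clavulanate (22 mm) ≤ 23 mm ⇒ Resistant
Tetracycline: 23 mm is in 20–24 mm → Intermediate
Doxycycline (24 mm) ≥ 15 mm → S
Fosfomycin: 8 mm is ≤ 11 mm → resistant
Aztreonam: 16 mm is ≤ 22 mm ⇒ Resistant
Linezolid 24 mm: in 19–24 mm → Intermediate
Clindamycin: 16 mm is ≥ 13 mm — susceptible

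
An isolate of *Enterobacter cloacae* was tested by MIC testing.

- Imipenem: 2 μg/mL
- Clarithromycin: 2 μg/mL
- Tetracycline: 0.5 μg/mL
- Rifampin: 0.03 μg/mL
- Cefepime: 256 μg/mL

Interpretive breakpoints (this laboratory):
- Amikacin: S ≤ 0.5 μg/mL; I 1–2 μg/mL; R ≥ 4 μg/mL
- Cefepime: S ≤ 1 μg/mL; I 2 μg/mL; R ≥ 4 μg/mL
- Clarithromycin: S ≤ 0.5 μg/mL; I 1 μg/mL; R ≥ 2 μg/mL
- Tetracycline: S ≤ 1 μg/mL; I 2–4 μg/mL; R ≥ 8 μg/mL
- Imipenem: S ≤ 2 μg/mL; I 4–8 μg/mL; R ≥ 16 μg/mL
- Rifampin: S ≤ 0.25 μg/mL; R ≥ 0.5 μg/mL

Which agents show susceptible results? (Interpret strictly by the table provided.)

Imipenem: 2 μg/mL is ≤ 2 μg/mL ⇒ Susceptible
Clarithromycin 2 μg/mL: ≥ 2 μg/mL ⇒ resistant
Tetracycline 0.5 μg/mL: ≤ 1 μg/mL ⇒ Susceptible
Rifampin 0.03 μg/mL: ≤ 0.25 μg/mL ⇒ susceptible
Cefepime (256 μg/mL) ≥ 4 μg/mL → resistant

imipenem, tetracycline, rifampin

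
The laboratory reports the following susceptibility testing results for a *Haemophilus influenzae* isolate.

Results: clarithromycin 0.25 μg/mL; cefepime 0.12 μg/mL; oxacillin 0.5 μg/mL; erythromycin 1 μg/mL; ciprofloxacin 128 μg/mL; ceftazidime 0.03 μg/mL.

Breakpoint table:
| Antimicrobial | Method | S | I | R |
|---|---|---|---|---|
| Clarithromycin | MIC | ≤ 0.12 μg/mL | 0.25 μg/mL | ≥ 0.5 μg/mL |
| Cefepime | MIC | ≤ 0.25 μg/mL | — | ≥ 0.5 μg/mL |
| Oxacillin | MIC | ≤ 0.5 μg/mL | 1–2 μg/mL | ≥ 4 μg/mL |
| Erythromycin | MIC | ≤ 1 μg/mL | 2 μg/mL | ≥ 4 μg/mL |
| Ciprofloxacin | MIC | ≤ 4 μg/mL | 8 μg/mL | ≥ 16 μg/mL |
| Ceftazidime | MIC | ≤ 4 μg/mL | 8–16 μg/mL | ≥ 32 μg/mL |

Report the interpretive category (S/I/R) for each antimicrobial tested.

I, S, S, S, R, S

Clarithromycin 0.25 μg/mL: = 0.25 μg/mL — Intermediate
Cefepime (0.12 μg/mL) ≤ 0.25 μg/mL — S
Oxacillin (0.5 μg/mL) ≤ 0.5 μg/mL → Susceptible
Erythromycin: 1 μg/mL is ≤ 1 μg/mL — Susceptible
Ciprofloxacin (128 μg/mL) ≥ 16 μg/mL — resistant
Ceftazidime (0.03 μg/mL) ≤ 4 μg/mL → S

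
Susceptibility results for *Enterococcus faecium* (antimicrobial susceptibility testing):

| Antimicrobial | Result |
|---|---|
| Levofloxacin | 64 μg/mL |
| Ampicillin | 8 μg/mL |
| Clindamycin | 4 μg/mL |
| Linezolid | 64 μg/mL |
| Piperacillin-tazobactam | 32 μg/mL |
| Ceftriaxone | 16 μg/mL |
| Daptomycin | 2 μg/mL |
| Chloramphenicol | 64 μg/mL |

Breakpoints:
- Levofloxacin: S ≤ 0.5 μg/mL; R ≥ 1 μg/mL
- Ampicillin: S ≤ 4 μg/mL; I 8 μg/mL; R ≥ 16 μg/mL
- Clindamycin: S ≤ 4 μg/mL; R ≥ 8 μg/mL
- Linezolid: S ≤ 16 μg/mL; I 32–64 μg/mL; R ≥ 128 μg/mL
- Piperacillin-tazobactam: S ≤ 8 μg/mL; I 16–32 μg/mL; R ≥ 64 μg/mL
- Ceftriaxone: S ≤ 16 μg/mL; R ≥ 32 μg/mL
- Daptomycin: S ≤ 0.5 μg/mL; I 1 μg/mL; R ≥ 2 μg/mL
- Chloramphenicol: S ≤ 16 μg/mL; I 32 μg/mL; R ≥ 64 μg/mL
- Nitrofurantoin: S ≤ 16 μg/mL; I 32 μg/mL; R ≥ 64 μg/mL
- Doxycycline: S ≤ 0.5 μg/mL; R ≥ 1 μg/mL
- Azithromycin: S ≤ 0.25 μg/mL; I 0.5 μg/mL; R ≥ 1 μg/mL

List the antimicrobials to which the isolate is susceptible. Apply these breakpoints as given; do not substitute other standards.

Levofloxacin: 64 μg/mL is ≥ 1 μg/mL → Resistant
Ampicillin 8 μg/mL: = 8 μg/mL — Intermediate
Clindamycin: 4 μg/mL is ≤ 4 μg/mL — S
Linezolid (64 μg/mL) in 32–64 μg/mL ⇒ intermediate
Piperacillin-tazobactam: 32 μg/mL is in 16–32 μg/mL → intermediate
Ceftriaxone (16 μg/mL) ≤ 16 μg/mL — S
Daptomycin (2 μg/mL) ≥ 2 μg/mL — resistant
Chloramphenicol: 64 μg/mL is ≥ 64 μg/mL → Resistant

clindamycin, ceftriaxone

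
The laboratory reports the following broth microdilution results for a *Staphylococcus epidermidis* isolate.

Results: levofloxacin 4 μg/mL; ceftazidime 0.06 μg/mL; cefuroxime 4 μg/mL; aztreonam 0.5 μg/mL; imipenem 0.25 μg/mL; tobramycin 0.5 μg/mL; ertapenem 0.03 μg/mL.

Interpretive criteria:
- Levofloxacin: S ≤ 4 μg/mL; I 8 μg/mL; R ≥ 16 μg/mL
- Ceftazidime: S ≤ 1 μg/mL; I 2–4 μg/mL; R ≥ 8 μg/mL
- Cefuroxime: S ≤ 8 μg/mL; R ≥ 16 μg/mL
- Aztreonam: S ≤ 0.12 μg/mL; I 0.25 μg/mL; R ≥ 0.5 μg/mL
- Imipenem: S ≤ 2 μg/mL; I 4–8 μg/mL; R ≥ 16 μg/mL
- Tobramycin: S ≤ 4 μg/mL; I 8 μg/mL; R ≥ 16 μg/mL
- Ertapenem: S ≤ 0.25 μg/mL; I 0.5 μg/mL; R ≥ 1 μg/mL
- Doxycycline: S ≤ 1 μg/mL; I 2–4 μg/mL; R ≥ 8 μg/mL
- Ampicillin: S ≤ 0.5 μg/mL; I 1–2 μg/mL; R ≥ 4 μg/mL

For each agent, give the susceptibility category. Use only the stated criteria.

Levofloxacin 4 μg/mL: ≤ 4 μg/mL ⇒ Susceptible
Ceftazidime (0.06 μg/mL) ≤ 1 μg/mL — Susceptible
Cefuroxime (4 μg/mL) ≤ 8 μg/mL → Susceptible
Aztreonam (0.5 μg/mL) ≥ 0.5 μg/mL — resistant
Imipenem 0.25 μg/mL: ≤ 2 μg/mL → susceptible
Tobramycin (0.5 μg/mL) ≤ 4 μg/mL — S
Ertapenem (0.03 μg/mL) ≤ 0.25 μg/mL ⇒ S

S, S, S, R, S, S, S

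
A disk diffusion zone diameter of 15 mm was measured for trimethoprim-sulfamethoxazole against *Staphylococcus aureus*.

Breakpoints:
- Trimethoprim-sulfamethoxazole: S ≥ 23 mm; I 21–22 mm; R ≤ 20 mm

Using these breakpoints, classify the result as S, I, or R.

Trimethoprim-sulfamethoxazole: 15 mm is ≤ 20 mm → resistant

Resistant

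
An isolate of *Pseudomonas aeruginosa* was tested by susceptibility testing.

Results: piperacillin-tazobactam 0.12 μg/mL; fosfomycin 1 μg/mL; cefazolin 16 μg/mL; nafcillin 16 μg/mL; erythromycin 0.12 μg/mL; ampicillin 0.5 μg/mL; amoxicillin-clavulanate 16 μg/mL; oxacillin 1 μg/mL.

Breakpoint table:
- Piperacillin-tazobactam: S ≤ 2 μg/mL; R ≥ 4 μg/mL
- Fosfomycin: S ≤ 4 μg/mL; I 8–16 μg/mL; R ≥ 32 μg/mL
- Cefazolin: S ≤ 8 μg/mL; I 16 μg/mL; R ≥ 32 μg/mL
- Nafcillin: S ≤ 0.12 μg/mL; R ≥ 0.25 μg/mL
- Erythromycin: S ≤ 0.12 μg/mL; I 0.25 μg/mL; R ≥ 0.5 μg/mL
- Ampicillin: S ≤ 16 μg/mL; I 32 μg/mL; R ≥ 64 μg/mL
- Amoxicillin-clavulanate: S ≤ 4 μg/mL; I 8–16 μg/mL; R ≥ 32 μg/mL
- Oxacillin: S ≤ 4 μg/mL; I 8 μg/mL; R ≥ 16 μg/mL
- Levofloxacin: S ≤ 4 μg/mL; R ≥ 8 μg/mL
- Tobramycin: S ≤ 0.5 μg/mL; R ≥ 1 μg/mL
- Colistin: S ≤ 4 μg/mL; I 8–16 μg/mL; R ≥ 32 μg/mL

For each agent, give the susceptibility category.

S, S, I, R, S, S, I, S

Piperacillin-tazobactam 0.12 μg/mL: ≤ 2 μg/mL ⇒ Susceptible
Fosfomycin 1 μg/mL: ≤ 4 μg/mL — Susceptible
Cefazolin: 16 μg/mL is = 16 μg/mL → I
Nafcillin: 16 μg/mL is ≥ 0.25 μg/mL — Resistant
Erythromycin (0.12 μg/mL) ≤ 0.12 μg/mL — Susceptible
Ampicillin: 0.5 μg/mL is ≤ 16 μg/mL — S
Amoxicillin-clavulanate: 16 μg/mL is in 8–16 μg/mL → intermediate
Oxacillin: 1 μg/mL is ≤ 4 μg/mL ⇒ S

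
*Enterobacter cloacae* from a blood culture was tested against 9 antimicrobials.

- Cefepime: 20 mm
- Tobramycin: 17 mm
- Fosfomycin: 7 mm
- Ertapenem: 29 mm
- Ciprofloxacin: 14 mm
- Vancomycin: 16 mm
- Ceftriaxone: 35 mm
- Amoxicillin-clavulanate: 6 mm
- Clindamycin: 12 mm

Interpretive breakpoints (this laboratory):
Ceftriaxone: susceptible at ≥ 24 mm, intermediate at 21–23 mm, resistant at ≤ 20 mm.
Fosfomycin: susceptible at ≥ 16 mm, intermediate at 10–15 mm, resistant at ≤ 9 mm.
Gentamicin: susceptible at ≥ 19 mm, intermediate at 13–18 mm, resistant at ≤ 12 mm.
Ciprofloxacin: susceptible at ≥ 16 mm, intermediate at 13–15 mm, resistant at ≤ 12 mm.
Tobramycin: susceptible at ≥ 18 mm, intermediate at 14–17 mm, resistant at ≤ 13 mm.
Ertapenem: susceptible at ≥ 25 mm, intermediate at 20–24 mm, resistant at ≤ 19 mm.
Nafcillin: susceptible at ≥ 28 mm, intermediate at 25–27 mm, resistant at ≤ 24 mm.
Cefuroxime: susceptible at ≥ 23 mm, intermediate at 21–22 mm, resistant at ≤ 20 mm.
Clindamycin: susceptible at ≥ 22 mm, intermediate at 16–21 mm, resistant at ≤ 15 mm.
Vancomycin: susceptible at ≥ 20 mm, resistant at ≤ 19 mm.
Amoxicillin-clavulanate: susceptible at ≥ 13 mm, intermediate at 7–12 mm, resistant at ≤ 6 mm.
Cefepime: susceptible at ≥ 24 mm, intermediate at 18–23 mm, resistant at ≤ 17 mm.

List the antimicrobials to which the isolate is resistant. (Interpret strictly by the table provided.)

Cefepime 20 mm: in 18–23 mm ⇒ intermediate
Tobramycin 17 mm: in 14–17 mm ⇒ I
Fosfomycin: 7 mm is ≤ 9 mm → resistant
Ertapenem: 29 mm is ≥ 25 mm → susceptible
Ciprofloxacin 14 mm: in 13–15 mm → intermediate
Vancomycin (16 mm) ≤ 19 mm — resistant
Ceftriaxone 35 mm: ≥ 24 mm → susceptible
Amoxicillin-clavulanate (6 mm) ≤ 6 mm → R
Clindamycin 12 mm: ≤ 15 mm — R

fosfomycin, vancomycin, amoxicillin-clavulanate, clindamycin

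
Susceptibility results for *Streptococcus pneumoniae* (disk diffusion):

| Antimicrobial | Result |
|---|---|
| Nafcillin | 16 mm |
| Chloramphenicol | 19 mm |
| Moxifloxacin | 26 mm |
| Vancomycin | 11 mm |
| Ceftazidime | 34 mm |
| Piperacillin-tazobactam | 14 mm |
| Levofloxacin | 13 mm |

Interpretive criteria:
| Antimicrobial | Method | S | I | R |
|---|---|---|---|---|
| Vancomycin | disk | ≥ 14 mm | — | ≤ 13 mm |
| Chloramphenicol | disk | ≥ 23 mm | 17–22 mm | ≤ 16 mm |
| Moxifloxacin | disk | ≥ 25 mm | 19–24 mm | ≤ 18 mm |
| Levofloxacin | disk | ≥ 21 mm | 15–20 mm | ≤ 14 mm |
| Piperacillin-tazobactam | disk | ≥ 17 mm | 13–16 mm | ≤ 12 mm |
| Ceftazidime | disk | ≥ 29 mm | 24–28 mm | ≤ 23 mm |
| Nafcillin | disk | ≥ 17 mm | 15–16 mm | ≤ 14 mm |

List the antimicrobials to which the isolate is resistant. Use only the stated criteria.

vancomycin, levofloxacin

Nafcillin (16 mm) in 15–16 mm — I
Chloramphenicol 19 mm: in 17–22 mm ⇒ intermediate
Moxifloxacin (26 mm) ≥ 25 mm → Susceptible
Vancomycin 11 mm: ≤ 13 mm → R
Ceftazidime 34 mm: ≥ 29 mm → S
Piperacillin-tazobactam (14 mm) in 13–16 mm — I
Levofloxacin 13 mm: ≤ 14 mm ⇒ resistant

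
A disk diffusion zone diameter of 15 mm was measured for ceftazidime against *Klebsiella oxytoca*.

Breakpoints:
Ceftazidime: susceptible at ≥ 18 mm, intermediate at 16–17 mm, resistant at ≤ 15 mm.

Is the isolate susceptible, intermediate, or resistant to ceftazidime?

R

Ceftazidime (15 mm) ≤ 15 mm — Resistant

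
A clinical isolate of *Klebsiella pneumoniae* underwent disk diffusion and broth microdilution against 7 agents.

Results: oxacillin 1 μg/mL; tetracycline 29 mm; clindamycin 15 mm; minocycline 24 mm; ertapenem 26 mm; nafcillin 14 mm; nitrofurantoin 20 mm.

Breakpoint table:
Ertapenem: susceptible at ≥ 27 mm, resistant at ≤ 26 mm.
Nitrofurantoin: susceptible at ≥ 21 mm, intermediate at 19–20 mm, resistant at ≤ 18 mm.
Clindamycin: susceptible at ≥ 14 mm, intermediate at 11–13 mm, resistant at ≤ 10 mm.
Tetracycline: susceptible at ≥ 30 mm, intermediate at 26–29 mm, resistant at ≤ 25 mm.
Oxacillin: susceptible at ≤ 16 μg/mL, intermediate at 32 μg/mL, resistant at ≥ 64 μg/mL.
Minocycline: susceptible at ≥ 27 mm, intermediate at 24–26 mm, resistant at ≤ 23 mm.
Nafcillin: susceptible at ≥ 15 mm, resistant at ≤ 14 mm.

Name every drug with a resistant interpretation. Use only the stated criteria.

Oxacillin 1 μg/mL: ≤ 16 μg/mL ⇒ S
Tetracycline: 29 mm is in 26–29 mm — I
Clindamycin (15 mm) ≥ 14 mm — susceptible
Minocycline: 24 mm is in 24–26 mm ⇒ intermediate
Ertapenem 26 mm: ≤ 26 mm ⇒ R
Nafcillin 14 mm: ≤ 14 mm → R
Nitrofurantoin (20 mm) in 19–20 mm → intermediate

ertapenem, nafcillin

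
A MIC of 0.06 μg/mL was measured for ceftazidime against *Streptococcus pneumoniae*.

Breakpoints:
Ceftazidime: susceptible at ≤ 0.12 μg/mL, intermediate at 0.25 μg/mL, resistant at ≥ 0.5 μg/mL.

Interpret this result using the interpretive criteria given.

Susceptible

Ceftazidime (0.06 μg/mL) ≤ 0.12 μg/mL — susceptible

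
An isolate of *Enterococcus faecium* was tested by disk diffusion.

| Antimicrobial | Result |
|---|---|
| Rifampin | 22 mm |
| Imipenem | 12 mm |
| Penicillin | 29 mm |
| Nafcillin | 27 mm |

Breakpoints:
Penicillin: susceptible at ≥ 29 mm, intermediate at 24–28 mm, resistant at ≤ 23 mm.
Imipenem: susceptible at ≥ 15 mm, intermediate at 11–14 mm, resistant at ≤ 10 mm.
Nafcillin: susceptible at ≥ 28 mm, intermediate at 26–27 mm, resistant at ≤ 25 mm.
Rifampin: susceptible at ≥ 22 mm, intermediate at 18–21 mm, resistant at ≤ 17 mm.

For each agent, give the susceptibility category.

S, I, S, I

Rifampin: 22 mm is ≥ 22 mm ⇒ S
Imipenem: 12 mm is in 11–14 mm ⇒ Intermediate
Penicillin: 29 mm is ≥ 29 mm ⇒ susceptible
Nafcillin 27 mm: in 26–27 mm — Intermediate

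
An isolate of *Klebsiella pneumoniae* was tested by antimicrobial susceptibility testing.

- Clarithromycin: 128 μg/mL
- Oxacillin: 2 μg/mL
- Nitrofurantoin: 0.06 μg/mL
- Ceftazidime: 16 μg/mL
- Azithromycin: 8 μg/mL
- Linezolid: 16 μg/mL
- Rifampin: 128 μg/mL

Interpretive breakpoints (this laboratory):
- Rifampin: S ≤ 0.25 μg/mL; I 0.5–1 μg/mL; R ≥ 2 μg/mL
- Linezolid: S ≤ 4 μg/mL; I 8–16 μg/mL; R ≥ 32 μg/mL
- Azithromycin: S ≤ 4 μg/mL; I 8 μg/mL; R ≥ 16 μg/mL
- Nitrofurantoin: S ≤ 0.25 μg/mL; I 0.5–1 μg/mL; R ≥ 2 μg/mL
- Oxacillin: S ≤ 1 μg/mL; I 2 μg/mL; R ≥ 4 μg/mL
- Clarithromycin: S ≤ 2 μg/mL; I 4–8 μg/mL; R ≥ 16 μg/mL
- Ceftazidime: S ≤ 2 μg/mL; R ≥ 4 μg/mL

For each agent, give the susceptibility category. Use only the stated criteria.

R, I, S, R, I, I, R

Clarithromycin: 128 μg/mL is ≥ 16 μg/mL — Resistant
Oxacillin 2 μg/mL: = 2 μg/mL → Intermediate
Nitrofurantoin (0.06 μg/mL) ≤ 0.25 μg/mL ⇒ S
Ceftazidime 16 μg/mL: ≥ 4 μg/mL → R
Azithromycin (8 μg/mL) = 8 μg/mL ⇒ intermediate
Linezolid (16 μg/mL) in 8–16 μg/mL — I
Rifampin: 128 μg/mL is ≥ 2 μg/mL → R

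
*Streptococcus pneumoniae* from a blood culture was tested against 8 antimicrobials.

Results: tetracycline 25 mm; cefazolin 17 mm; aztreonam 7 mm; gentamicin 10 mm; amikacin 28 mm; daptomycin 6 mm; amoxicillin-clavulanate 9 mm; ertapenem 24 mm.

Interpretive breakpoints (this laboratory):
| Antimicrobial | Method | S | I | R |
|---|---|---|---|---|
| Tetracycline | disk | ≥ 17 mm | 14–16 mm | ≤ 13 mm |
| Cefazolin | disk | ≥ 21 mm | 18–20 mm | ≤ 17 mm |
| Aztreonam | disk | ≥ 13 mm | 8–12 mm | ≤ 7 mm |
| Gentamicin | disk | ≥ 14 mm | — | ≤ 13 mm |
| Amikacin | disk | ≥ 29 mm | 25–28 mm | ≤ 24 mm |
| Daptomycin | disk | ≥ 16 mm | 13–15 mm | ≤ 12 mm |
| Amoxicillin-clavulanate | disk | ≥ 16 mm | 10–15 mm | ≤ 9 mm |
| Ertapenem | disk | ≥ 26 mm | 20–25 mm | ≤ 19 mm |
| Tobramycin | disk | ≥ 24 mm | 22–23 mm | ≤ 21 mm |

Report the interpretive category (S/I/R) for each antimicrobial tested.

S, R, R, R, I, R, R, I

Tetracycline: 25 mm is ≥ 17 mm → susceptible
Cefazolin (17 mm) ≤ 17 mm ⇒ resistant
Aztreonam (7 mm) ≤ 7 mm → Resistant
Gentamicin 10 mm: ≤ 13 mm — R
Amikacin (28 mm) in 25–28 mm ⇒ intermediate
Daptomycin (6 mm) ≤ 12 mm → Resistant
Amoxicillin-clavulanate: 9 mm is ≤ 9 mm → Resistant
Ertapenem 24 mm: in 20–25 mm → Intermediate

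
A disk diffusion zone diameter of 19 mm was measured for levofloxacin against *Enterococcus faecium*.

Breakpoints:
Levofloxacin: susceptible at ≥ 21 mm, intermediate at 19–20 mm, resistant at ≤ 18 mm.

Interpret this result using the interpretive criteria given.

Levofloxacin 19 mm: in 19–20 mm → Intermediate

Intermediate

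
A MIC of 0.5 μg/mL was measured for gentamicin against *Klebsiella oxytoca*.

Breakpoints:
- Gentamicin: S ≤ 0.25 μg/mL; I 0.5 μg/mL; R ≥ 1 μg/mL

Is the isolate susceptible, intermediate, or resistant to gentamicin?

Gentamicin (0.5 μg/mL) = 0.5 μg/mL → Intermediate

I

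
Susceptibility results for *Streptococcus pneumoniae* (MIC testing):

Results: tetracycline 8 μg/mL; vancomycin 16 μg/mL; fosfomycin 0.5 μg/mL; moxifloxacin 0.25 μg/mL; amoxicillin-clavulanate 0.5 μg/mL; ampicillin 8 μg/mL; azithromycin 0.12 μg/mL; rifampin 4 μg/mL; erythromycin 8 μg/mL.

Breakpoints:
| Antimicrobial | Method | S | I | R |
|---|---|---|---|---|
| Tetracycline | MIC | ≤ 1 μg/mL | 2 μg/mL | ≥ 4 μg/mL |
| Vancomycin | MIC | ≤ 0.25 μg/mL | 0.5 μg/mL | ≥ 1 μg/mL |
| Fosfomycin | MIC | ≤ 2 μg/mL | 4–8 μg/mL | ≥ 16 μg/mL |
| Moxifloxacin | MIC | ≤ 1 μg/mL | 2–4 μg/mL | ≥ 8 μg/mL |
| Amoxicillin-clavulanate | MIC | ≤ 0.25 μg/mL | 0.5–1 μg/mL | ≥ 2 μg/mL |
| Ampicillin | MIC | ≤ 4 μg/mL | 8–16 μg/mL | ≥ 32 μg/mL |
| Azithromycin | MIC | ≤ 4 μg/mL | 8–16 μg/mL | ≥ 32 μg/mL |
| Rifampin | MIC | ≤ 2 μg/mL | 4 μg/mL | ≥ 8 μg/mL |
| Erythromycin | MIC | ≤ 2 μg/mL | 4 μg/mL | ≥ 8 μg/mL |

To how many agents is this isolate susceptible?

Tetracycline: 8 μg/mL is ≥ 4 μg/mL — R
Vancomycin 16 μg/mL: ≥ 1 μg/mL → Resistant
Fosfomycin (0.5 μg/mL) ≤ 2 μg/mL → Susceptible
Moxifloxacin (0.25 μg/mL) ≤ 1 μg/mL ⇒ S
Amoxicillin-clavulanate (0.5 μg/mL) in 0.5–1 μg/mL → intermediate
Ampicillin (8 μg/mL) in 8–16 μg/mL — intermediate
Azithromycin: 0.12 μg/mL is ≤ 4 μg/mL ⇒ S
Rifampin (4 μg/mL) = 4 μg/mL — Intermediate
Erythromycin (8 μg/mL) ≥ 8 μg/mL ⇒ R
Susceptible: 3

3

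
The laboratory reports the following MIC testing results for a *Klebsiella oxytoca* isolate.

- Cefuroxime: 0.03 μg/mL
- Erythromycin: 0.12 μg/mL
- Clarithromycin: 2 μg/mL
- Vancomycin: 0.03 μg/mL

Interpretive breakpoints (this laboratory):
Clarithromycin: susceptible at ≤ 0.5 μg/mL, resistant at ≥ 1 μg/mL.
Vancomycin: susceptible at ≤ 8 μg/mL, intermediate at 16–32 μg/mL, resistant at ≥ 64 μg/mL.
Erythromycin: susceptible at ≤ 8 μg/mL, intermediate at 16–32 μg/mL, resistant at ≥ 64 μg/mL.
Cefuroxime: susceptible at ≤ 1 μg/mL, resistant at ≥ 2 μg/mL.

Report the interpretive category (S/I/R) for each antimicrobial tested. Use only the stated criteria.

Cefuroxime (0.03 μg/mL) ≤ 1 μg/mL — S
Erythromycin (0.12 μg/mL) ≤ 8 μg/mL ⇒ susceptible
Clarithromycin 2 μg/mL: ≥ 1 μg/mL ⇒ R
Vancomycin: 0.03 μg/mL is ≤ 8 μg/mL → susceptible

S, S, R, S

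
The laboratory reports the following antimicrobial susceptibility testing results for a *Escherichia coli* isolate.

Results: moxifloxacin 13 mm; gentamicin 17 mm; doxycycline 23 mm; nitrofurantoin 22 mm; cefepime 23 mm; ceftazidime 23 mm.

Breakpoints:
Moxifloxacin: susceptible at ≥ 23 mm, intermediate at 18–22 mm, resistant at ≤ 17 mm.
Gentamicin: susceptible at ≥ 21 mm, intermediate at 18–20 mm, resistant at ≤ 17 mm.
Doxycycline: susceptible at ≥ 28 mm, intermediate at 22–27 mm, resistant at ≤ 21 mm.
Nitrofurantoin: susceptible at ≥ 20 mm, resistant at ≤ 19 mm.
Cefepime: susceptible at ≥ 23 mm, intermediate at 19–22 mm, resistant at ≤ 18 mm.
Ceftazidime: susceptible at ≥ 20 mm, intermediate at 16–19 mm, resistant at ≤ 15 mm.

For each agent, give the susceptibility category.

R, R, I, S, S, S

Moxifloxacin (13 mm) ≤ 17 mm → Resistant
Gentamicin: 17 mm is ≤ 17 mm → resistant
Doxycycline: 23 mm is in 22–27 mm → intermediate
Nitrofurantoin 22 mm: ≥ 20 mm ⇒ S
Cefepime: 23 mm is ≥ 23 mm → S
Ceftazidime 23 mm: ≥ 20 mm → susceptible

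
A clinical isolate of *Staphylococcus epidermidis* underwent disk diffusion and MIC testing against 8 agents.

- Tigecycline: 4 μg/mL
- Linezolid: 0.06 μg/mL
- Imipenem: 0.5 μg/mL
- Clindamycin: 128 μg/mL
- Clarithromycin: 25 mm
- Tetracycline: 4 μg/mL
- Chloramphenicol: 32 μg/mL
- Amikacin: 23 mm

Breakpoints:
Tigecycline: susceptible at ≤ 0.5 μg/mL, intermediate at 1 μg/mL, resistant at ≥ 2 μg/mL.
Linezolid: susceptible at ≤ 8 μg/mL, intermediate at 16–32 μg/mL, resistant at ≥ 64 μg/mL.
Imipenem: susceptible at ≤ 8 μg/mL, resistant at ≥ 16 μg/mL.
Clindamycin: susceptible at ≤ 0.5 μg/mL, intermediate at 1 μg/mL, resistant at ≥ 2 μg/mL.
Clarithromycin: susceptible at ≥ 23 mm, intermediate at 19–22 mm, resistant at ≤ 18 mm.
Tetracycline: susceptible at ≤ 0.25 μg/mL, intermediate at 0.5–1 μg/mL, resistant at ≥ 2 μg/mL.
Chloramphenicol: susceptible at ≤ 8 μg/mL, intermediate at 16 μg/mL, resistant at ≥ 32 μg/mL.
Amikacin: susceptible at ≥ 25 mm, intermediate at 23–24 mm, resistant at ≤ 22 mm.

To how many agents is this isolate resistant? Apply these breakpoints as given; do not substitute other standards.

Tigecycline 4 μg/mL: ≥ 2 μg/mL — R
Linezolid (0.06 μg/mL) ≤ 8 μg/mL ⇒ S
Imipenem 0.5 μg/mL: ≤ 8 μg/mL ⇒ Susceptible
Clindamycin: 128 μg/mL is ≥ 2 μg/mL → resistant
Clarithromycin: 25 mm is ≥ 23 mm ⇒ susceptible
Tetracycline: 4 μg/mL is ≥ 2 μg/mL ⇒ resistant
Chloramphenicol (32 μg/mL) ≥ 32 μg/mL → resistant
Amikacin (23 mm) in 23–24 mm — intermediate
Resistant: 4

4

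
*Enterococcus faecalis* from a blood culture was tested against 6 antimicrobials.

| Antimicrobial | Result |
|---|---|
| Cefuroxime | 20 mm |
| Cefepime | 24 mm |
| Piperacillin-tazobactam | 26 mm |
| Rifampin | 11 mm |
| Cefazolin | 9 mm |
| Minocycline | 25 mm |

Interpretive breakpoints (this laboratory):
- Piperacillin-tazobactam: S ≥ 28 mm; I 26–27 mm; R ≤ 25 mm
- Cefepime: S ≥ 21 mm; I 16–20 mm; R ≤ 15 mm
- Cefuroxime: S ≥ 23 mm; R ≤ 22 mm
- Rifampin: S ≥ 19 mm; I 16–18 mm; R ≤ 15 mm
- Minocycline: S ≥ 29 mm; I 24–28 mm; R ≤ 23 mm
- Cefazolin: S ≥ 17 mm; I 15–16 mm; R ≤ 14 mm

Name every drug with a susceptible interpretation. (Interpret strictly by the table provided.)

cefepime

Cefuroxime 20 mm: ≤ 22 mm — resistant
Cefepime 24 mm: ≥ 21 mm ⇒ S
Piperacillin-tazobactam: 26 mm is in 26–27 mm — Intermediate
Rifampin (11 mm) ≤ 15 mm → resistant
Cefazolin 9 mm: ≤ 14 mm → resistant
Minocycline 25 mm: in 24–28 mm ⇒ I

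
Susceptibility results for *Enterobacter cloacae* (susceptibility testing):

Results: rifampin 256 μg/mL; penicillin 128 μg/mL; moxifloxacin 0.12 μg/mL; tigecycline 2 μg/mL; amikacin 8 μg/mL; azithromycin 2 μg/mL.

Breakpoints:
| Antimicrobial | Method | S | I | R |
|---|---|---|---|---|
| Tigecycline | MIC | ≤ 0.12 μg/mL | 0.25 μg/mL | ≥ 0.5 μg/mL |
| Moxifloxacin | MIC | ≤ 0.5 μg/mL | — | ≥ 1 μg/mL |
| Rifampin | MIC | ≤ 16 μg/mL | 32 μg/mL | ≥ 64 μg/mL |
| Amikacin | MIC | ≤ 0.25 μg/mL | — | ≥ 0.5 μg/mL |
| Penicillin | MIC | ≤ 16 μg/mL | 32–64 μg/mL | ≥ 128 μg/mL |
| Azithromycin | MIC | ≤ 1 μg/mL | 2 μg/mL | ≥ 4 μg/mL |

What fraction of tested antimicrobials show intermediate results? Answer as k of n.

Rifampin: 256 μg/mL is ≥ 64 μg/mL ⇒ Resistant
Penicillin (128 μg/mL) ≥ 128 μg/mL ⇒ resistant
Moxifloxacin (0.12 μg/mL) ≤ 0.5 μg/mL → S
Tigecycline (2 μg/mL) ≥ 0.5 μg/mL → resistant
Amikacin 8 μg/mL: ≥ 0.5 μg/mL → R
Azithromycin (2 μg/mL) = 2 μg/mL ⇒ I
Intermediate: 1/6

1 of 6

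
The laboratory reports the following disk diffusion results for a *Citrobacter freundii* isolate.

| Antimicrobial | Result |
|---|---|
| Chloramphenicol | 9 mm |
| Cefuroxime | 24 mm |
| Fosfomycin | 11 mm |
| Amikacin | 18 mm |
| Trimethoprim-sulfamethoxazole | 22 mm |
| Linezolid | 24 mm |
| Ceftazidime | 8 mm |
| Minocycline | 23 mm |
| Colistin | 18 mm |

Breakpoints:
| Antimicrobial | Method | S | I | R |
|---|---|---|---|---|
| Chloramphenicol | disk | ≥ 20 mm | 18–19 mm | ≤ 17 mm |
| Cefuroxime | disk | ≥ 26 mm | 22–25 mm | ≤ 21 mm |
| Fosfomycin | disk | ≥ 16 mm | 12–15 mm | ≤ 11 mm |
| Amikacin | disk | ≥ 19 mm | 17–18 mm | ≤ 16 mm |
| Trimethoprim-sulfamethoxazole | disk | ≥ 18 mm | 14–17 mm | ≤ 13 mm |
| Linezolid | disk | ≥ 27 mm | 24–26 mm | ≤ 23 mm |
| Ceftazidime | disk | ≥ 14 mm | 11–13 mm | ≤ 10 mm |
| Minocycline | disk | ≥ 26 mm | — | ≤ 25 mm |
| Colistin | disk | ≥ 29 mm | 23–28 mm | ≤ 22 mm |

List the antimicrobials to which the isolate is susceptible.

trimethoprim-sulfamethoxazole

Chloramphenicol (9 mm) ≤ 17 mm → resistant
Cefuroxime 24 mm: in 22–25 mm ⇒ I
Fosfomycin 11 mm: ≤ 11 mm — resistant
Amikacin (18 mm) in 17–18 mm — I
Trimethoprim-sulfamethoxazole: 22 mm is ≥ 18 mm → S
Linezolid: 24 mm is in 24–26 mm ⇒ Intermediate
Ceftazidime (8 mm) ≤ 10 mm ⇒ R
Minocycline 23 mm: ≤ 25 mm — R
Colistin 18 mm: ≤ 22 mm — Resistant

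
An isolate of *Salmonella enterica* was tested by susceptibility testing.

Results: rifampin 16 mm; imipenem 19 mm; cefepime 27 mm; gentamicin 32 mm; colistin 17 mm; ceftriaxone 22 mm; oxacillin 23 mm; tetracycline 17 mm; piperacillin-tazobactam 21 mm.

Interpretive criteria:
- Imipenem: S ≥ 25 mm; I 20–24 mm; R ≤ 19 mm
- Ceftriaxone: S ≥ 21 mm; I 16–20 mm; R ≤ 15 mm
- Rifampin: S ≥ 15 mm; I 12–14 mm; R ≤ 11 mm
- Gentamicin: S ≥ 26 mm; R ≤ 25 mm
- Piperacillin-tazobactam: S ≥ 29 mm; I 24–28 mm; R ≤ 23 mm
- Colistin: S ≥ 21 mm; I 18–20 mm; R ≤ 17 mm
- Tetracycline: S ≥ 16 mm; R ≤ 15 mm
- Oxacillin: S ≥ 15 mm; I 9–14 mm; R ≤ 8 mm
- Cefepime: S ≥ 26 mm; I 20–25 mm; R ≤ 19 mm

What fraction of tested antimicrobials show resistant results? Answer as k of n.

Rifampin 16 mm: ≥ 15 mm → S
Imipenem 19 mm: ≤ 19 mm → Resistant
Cefepime: 27 mm is ≥ 26 mm — susceptible
Gentamicin 32 mm: ≥ 26 mm — S
Colistin: 17 mm is ≤ 17 mm ⇒ resistant
Ceftriaxone: 22 mm is ≥ 21 mm → Susceptible
Oxacillin (23 mm) ≥ 15 mm ⇒ susceptible
Tetracycline (17 mm) ≥ 16 mm — S
Piperacillin-tazobactam (21 mm) ≤ 23 mm — Resistant
Resistant: 3/9

3 of 9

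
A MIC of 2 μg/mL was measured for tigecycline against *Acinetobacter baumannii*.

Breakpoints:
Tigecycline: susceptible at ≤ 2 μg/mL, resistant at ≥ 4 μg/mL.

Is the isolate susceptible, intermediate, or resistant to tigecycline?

Tigecycline: 2 μg/mL is ≤ 2 μg/mL — Susceptible

S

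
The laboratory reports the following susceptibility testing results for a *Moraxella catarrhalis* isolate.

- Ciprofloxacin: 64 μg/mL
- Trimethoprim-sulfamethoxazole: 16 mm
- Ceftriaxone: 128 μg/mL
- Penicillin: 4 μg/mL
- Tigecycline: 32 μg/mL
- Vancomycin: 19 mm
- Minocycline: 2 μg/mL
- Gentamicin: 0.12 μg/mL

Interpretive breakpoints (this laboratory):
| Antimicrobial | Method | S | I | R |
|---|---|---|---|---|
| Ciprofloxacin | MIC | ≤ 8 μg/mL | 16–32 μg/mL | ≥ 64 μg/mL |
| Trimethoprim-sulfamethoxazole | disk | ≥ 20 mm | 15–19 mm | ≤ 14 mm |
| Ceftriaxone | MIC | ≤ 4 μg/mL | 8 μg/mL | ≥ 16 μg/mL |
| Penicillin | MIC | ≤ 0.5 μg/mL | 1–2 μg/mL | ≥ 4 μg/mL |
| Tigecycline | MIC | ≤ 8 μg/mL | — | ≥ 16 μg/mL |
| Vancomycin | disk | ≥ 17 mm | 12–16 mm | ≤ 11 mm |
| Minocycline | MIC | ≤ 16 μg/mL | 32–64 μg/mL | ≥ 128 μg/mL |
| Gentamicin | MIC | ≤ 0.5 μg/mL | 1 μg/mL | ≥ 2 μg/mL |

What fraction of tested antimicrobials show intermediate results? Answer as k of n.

Ciprofloxacin 64 μg/mL: ≥ 64 μg/mL → R
Trimethoprim-sulfamethoxazole 16 mm: in 15–19 mm — Intermediate
Ceftriaxone (128 μg/mL) ≥ 16 μg/mL — R
Penicillin 4 μg/mL: ≥ 4 μg/mL → resistant
Tigecycline (32 μg/mL) ≥ 16 μg/mL ⇒ R
Vancomycin: 19 mm is ≥ 17 mm ⇒ S
Minocycline: 2 μg/mL is ≤ 16 μg/mL → S
Gentamicin (0.12 μg/mL) ≤ 0.5 μg/mL ⇒ susceptible
Intermediate: 1/8

1 of 8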